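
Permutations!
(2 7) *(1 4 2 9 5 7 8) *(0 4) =[4, 0, 8, 3, 2, 7, 6, 9, 1, 5] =(0 4 2 8 1)(5 7 9)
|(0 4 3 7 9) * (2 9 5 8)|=|(0 4 3 7 5 8 2 9)|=8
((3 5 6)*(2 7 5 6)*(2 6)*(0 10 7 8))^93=(0 3 7 8 6 10 2 5)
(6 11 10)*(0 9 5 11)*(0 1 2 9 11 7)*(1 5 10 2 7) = (0 11 2 9 10 6 5 1 7) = [11, 7, 9, 3, 4, 1, 5, 0, 8, 10, 6, 2]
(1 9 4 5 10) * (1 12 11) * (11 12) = (12)(1 9 4 5 10 11) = [0, 9, 2, 3, 5, 10, 6, 7, 8, 4, 11, 1, 12]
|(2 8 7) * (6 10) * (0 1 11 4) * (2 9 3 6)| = 28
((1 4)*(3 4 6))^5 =((1 6 3 4))^5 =(1 6 3 4)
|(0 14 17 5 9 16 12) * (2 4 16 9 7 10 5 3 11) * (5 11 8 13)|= 14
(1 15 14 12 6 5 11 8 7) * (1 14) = (1 15)(5 11 8 7 14 12 6) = [0, 15, 2, 3, 4, 11, 5, 14, 7, 9, 10, 8, 6, 13, 12, 1]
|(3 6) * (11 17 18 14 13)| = 10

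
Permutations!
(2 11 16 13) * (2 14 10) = (2 11 16 13 14 10) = [0, 1, 11, 3, 4, 5, 6, 7, 8, 9, 2, 16, 12, 14, 10, 15, 13]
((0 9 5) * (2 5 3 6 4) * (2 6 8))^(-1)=(0 5 2 8 3 9)(4 6)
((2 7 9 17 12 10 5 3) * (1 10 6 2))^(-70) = ((1 10 5 3)(2 7 9 17 12 6))^(-70) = (1 5)(2 9 12)(3 10)(6 7 17)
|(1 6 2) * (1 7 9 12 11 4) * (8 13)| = |(1 6 2 7 9 12 11 4)(8 13)| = 8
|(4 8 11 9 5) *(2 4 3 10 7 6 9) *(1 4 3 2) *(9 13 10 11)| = 8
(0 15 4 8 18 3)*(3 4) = [15, 1, 2, 0, 8, 5, 6, 7, 18, 9, 10, 11, 12, 13, 14, 3, 16, 17, 4] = (0 15 3)(4 8 18)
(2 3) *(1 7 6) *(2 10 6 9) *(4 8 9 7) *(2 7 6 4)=(1 2 3 10 4 8 9 7 6)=[0, 2, 3, 10, 8, 5, 1, 6, 9, 7, 4]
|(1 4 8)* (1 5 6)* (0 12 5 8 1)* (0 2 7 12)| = 10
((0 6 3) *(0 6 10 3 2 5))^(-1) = (0 5 2 6 3 10)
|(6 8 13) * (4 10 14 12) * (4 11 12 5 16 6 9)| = 18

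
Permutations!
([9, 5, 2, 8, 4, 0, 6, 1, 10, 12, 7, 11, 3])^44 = [5, 7, 2, 12, 4, 1, 6, 10, 3, 0, 8, 11, 9]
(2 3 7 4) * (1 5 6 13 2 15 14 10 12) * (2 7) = (1 5 6 13 7 4 15 14 10 12)(2 3) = [0, 5, 3, 2, 15, 6, 13, 4, 8, 9, 12, 11, 1, 7, 10, 14]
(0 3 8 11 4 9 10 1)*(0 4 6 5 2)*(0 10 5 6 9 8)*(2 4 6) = (0 3)(1 6 2 10)(4 8 11 9 5) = [3, 6, 10, 0, 8, 4, 2, 7, 11, 5, 1, 9]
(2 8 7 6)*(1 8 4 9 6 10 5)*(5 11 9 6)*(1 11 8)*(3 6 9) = (2 4 9 5 11 3 6)(7 10 8) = [0, 1, 4, 6, 9, 11, 2, 10, 7, 5, 8, 3]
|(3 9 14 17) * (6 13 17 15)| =7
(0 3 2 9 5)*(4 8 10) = (0 3 2 9 5)(4 8 10) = [3, 1, 9, 2, 8, 0, 6, 7, 10, 5, 4]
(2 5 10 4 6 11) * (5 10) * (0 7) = (0 7)(2 10 4 6 11) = [7, 1, 10, 3, 6, 5, 11, 0, 8, 9, 4, 2]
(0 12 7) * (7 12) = (12)(0 7) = [7, 1, 2, 3, 4, 5, 6, 0, 8, 9, 10, 11, 12]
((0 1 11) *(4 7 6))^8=(0 11 1)(4 6 7)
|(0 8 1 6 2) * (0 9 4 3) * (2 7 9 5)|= 8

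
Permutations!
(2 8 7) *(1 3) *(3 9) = [0, 9, 8, 1, 4, 5, 6, 2, 7, 3] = (1 9 3)(2 8 7)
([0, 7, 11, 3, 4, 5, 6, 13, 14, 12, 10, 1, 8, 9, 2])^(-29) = (1 2 8 9 7 11 14 12 13)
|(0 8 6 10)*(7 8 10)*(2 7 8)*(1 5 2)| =4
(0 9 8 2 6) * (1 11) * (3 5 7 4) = [9, 11, 6, 5, 3, 7, 0, 4, 2, 8, 10, 1] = (0 9 8 2 6)(1 11)(3 5 7 4)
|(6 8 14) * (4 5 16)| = 3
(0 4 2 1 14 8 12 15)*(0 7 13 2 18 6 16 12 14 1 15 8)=(0 4 18 6 16 12 8 14)(2 15 7 13)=[4, 1, 15, 3, 18, 5, 16, 13, 14, 9, 10, 11, 8, 2, 0, 7, 12, 17, 6]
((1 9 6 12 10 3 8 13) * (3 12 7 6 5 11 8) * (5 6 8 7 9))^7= (1 5 11 7 8 13)(6 9)(10 12)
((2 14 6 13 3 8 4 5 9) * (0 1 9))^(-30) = (0 2 13 4 1 14 3 5 9 6 8)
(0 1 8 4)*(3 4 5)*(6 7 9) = [1, 8, 2, 4, 0, 3, 7, 9, 5, 6] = (0 1 8 5 3 4)(6 7 9)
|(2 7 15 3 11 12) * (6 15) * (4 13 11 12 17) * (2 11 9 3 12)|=|(2 7 6 15 12 11 17 4 13 9 3)|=11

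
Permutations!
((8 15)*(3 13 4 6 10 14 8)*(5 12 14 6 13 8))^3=(15)(4 13)(6 10)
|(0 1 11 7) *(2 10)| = |(0 1 11 7)(2 10)| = 4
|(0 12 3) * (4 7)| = |(0 12 3)(4 7)| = 6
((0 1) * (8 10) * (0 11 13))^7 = (0 13 11 1)(8 10)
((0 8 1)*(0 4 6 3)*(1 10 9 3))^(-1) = ((0 8 10 9 3)(1 4 6))^(-1) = (0 3 9 10 8)(1 6 4)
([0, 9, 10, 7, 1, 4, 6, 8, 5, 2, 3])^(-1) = [0, 4, 9, 10, 5, 8, 6, 3, 7, 1, 2]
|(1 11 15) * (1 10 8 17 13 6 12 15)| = |(1 11)(6 12 15 10 8 17 13)| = 14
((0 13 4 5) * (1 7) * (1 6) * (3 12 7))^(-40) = (13)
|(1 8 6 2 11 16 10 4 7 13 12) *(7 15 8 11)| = 12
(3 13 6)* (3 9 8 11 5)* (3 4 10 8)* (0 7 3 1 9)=(0 7 3 13 6)(1 9)(4 10 8 11 5)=[7, 9, 2, 13, 10, 4, 0, 3, 11, 1, 8, 5, 12, 6]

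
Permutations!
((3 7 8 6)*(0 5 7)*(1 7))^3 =(0 7 3 1 6 5 8)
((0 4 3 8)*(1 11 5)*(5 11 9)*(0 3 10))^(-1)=((11)(0 4 10)(1 9 5)(3 8))^(-1)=(11)(0 10 4)(1 5 9)(3 8)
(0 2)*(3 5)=[2, 1, 0, 5, 4, 3]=(0 2)(3 5)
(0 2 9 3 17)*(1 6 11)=[2, 6, 9, 17, 4, 5, 11, 7, 8, 3, 10, 1, 12, 13, 14, 15, 16, 0]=(0 2 9 3 17)(1 6 11)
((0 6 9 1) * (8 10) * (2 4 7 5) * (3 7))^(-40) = (10)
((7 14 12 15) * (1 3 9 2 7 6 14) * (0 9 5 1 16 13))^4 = (0 16 2)(1 3 5)(7 9 13)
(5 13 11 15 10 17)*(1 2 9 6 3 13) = (1 2 9 6 3 13 11 15 10 17 5) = [0, 2, 9, 13, 4, 1, 3, 7, 8, 6, 17, 15, 12, 11, 14, 10, 16, 5]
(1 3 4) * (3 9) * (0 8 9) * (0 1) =(0 8 9 3 4) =[8, 1, 2, 4, 0, 5, 6, 7, 9, 3]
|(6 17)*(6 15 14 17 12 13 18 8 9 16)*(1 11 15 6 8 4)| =|(1 11 15 14 17 6 12 13 18 4)(8 9 16)| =30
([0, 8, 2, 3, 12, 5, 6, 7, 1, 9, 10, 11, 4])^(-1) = (1 8)(4 12)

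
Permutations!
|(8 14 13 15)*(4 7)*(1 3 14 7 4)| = |(1 3 14 13 15 8 7)| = 7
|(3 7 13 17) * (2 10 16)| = 12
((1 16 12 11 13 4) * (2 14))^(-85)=(1 4 13 11 12 16)(2 14)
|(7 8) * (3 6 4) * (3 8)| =5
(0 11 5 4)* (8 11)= (0 8 11 5 4)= [8, 1, 2, 3, 0, 4, 6, 7, 11, 9, 10, 5]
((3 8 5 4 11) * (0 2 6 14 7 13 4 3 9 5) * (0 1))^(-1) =(0 1 8 3 5 9 11 4 13 7 14 6 2)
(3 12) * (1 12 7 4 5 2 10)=(1 12 3 7 4 5 2 10)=[0, 12, 10, 7, 5, 2, 6, 4, 8, 9, 1, 11, 3]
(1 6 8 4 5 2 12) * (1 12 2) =(12)(1 6 8 4 5) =[0, 6, 2, 3, 5, 1, 8, 7, 4, 9, 10, 11, 12]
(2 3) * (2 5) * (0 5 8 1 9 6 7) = (0 5 2 3 8 1 9 6 7) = [5, 9, 3, 8, 4, 2, 7, 0, 1, 6]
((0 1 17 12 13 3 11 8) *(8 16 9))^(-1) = ((0 1 17 12 13 3 11 16 9 8))^(-1) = (0 8 9 16 11 3 13 12 17 1)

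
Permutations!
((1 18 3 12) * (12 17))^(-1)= (1 12 17 3 18)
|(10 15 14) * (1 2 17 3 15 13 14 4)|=6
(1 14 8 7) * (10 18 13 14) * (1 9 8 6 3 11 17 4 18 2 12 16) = (1 10 2 12 16)(3 11 17 4 18 13 14 6)(7 9 8) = [0, 10, 12, 11, 18, 5, 3, 9, 7, 8, 2, 17, 16, 14, 6, 15, 1, 4, 13]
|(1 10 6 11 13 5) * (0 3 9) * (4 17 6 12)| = 9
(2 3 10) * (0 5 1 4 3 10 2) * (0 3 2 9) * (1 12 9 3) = (0 5 12 9)(1 4 2 10) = [5, 4, 10, 3, 2, 12, 6, 7, 8, 0, 1, 11, 9]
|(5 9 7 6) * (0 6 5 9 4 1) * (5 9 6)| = 4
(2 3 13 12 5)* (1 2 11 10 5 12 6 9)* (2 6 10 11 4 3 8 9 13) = [0, 6, 8, 2, 3, 4, 13, 7, 9, 1, 5, 11, 12, 10] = (1 6 13 10 5 4 3 2 8 9)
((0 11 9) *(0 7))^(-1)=((0 11 9 7))^(-1)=(0 7 9 11)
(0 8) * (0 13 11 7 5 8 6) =(0 6)(5 8 13 11 7) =[6, 1, 2, 3, 4, 8, 0, 5, 13, 9, 10, 7, 12, 11]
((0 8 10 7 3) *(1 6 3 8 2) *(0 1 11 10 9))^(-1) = (0 9 8 7 10 11 2)(1 3 6)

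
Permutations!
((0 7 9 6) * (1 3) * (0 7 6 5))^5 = ((0 6 7 9 5)(1 3))^5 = (9)(1 3)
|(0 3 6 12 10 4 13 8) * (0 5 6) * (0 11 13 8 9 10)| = 11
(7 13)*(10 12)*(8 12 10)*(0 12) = [12, 1, 2, 3, 4, 5, 6, 13, 0, 9, 10, 11, 8, 7] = (0 12 8)(7 13)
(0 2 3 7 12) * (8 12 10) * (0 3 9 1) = (0 2 9 1)(3 7 10 8 12) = [2, 0, 9, 7, 4, 5, 6, 10, 12, 1, 8, 11, 3]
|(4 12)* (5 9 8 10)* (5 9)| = |(4 12)(8 10 9)| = 6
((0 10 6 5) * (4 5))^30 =(10)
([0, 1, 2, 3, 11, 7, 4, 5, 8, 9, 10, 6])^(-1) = (4 6 11)(5 7)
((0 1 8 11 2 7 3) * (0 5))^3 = (0 11 3 1 2 5 8 7)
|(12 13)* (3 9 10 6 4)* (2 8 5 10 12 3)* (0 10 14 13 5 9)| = |(0 10 6 4 2 8 9 12 5 14 13 3)| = 12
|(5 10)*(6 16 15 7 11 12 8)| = |(5 10)(6 16 15 7 11 12 8)| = 14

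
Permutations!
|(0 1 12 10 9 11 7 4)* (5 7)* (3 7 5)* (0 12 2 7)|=|(0 1 2 7 4 12 10 9 11 3)|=10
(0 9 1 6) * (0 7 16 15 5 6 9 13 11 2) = [13, 9, 0, 3, 4, 6, 7, 16, 8, 1, 10, 2, 12, 11, 14, 5, 15] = (0 13 11 2)(1 9)(5 6 7 16 15)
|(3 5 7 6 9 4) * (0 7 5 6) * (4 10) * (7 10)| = |(0 10 4 3 6 9 7)| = 7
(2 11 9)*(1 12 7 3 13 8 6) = (1 12 7 3 13 8 6)(2 11 9) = [0, 12, 11, 13, 4, 5, 1, 3, 6, 2, 10, 9, 7, 8]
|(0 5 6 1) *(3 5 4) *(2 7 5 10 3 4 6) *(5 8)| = 12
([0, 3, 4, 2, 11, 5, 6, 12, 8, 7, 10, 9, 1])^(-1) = (1 12 7 9 11 4 2 3)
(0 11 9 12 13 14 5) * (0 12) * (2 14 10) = [11, 1, 14, 3, 4, 12, 6, 7, 8, 0, 2, 9, 13, 10, 5] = (0 11 9)(2 14 5 12 13 10)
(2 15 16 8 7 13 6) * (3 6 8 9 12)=[0, 1, 15, 6, 4, 5, 2, 13, 7, 12, 10, 11, 3, 8, 14, 16, 9]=(2 15 16 9 12 3 6)(7 13 8)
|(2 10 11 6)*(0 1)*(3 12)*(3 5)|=|(0 1)(2 10 11 6)(3 12 5)|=12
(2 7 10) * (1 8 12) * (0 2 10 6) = (0 2 7 6)(1 8 12) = [2, 8, 7, 3, 4, 5, 0, 6, 12, 9, 10, 11, 1]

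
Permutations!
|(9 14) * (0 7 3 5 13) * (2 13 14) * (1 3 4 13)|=12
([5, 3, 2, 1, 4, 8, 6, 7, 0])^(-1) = [8, 3, 2, 1, 4, 0, 6, 7, 5]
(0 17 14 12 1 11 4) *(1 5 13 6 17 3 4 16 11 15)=(0 3 4)(1 15)(5 13 6 17 14 12)(11 16)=[3, 15, 2, 4, 0, 13, 17, 7, 8, 9, 10, 16, 5, 6, 12, 1, 11, 14]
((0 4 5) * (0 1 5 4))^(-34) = ((1 5))^(-34) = (5)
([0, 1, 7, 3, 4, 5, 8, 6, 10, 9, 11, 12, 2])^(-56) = [0, 1, 2, 3, 4, 5, 6, 7, 8, 9, 10, 11, 12]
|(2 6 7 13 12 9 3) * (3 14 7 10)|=|(2 6 10 3)(7 13 12 9 14)|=20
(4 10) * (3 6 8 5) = (3 6 8 5)(4 10) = [0, 1, 2, 6, 10, 3, 8, 7, 5, 9, 4]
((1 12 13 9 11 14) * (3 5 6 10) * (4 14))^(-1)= (1 14 4 11 9 13 12)(3 10 6 5)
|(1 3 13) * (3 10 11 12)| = 6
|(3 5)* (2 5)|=3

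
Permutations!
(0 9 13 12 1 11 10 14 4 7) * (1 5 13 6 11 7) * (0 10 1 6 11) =(0 9 11 1 7 10 14 4 6)(5 13 12) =[9, 7, 2, 3, 6, 13, 0, 10, 8, 11, 14, 1, 5, 12, 4]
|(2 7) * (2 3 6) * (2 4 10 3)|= |(2 7)(3 6 4 10)|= 4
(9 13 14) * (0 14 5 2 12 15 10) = (0 14 9 13 5 2 12 15 10) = [14, 1, 12, 3, 4, 2, 6, 7, 8, 13, 0, 11, 15, 5, 9, 10]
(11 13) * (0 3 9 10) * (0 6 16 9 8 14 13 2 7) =(0 3 8 14 13 11 2 7)(6 16 9 10) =[3, 1, 7, 8, 4, 5, 16, 0, 14, 10, 6, 2, 12, 11, 13, 15, 9]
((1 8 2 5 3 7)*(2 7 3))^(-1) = (1 7 8)(2 5) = ((1 8 7)(2 5))^(-1)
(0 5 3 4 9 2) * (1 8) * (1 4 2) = (0 5 3 2)(1 8 4 9) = [5, 8, 0, 2, 9, 3, 6, 7, 4, 1]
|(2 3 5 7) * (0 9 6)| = 12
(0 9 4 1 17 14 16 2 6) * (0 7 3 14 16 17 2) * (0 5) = [9, 2, 6, 14, 1, 0, 7, 3, 8, 4, 10, 11, 12, 13, 17, 15, 5, 16] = (0 9 4 1 2 6 7 3 14 17 16 5)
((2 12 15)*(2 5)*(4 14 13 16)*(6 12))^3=(2 15 6 5 12)(4 16 13 14)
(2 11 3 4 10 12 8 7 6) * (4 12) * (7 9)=(2 11 3 12 8 9 7 6)(4 10)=[0, 1, 11, 12, 10, 5, 2, 6, 9, 7, 4, 3, 8]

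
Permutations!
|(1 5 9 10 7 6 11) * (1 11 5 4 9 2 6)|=15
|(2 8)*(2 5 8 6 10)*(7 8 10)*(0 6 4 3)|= |(0 6 7 8 5 10 2 4 3)|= 9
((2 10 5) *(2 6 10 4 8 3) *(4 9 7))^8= (2 7 8)(3 9 4)(5 10 6)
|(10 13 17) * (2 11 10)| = 5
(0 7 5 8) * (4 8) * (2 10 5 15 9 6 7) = [2, 1, 10, 3, 8, 4, 7, 15, 0, 6, 5, 11, 12, 13, 14, 9] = (0 2 10 5 4 8)(6 7 15 9)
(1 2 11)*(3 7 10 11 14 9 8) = (1 2 14 9 8 3 7 10 11) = [0, 2, 14, 7, 4, 5, 6, 10, 3, 8, 11, 1, 12, 13, 9]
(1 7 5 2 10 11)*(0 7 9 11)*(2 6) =[7, 9, 10, 3, 4, 6, 2, 5, 8, 11, 0, 1] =(0 7 5 6 2 10)(1 9 11)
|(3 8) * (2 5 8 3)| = 3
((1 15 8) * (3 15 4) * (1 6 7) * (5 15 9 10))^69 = (1 7 6 8 15 5 10 9 3 4)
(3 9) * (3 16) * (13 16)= (3 9 13 16)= [0, 1, 2, 9, 4, 5, 6, 7, 8, 13, 10, 11, 12, 16, 14, 15, 3]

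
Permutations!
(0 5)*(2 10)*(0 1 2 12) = (0 5 1 2 10 12) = [5, 2, 10, 3, 4, 1, 6, 7, 8, 9, 12, 11, 0]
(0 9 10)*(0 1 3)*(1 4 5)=[9, 3, 2, 0, 5, 1, 6, 7, 8, 10, 4]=(0 9 10 4 5 1 3)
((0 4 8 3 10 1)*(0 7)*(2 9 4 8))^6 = (10)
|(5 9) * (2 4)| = 2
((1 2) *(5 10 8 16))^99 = ((1 2)(5 10 8 16))^99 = (1 2)(5 16 8 10)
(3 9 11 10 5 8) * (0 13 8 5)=(0 13 8 3 9 11 10)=[13, 1, 2, 9, 4, 5, 6, 7, 3, 11, 0, 10, 12, 8]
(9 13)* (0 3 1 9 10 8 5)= (0 3 1 9 13 10 8 5)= [3, 9, 2, 1, 4, 0, 6, 7, 5, 13, 8, 11, 12, 10]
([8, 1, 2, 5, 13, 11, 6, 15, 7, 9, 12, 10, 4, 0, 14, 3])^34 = [8, 1, 2, 5, 13, 11, 6, 15, 7, 9, 12, 10, 4, 0, 14, 3]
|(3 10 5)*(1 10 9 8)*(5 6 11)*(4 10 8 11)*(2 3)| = 30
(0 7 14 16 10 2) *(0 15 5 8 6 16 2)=[7, 1, 15, 3, 4, 8, 16, 14, 6, 9, 0, 11, 12, 13, 2, 5, 10]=(0 7 14 2 15 5 8 6 16 10)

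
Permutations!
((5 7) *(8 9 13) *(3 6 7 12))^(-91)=(3 12 5 7 6)(8 13 9)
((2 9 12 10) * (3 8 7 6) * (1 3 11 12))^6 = ((1 3 8 7 6 11 12 10 2 9))^6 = (1 12 8 2 6)(3 10 7 9 11)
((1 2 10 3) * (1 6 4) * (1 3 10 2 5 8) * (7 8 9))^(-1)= ((10)(1 5 9 7 8)(3 6 4))^(-1)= (10)(1 8 7 9 5)(3 4 6)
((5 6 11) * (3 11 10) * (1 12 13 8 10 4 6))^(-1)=(1 5 11 3 10 8 13 12)(4 6)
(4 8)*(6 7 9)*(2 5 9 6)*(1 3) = [0, 3, 5, 1, 8, 9, 7, 6, 4, 2] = (1 3)(2 5 9)(4 8)(6 7)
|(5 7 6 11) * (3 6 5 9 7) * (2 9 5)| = |(2 9 7)(3 6 11 5)| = 12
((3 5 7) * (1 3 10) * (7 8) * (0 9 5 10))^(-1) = ((0 9 5 8 7)(1 3 10))^(-1) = (0 7 8 5 9)(1 10 3)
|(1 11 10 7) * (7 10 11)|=2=|(11)(1 7)|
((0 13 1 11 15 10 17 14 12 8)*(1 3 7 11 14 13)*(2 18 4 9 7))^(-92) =(0 12 1 8 14)(2 10 9 3 15 4 13 11 18 17 7) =((0 1 14 12 8)(2 18 4 9 7 11 15 10 17 13 3))^(-92)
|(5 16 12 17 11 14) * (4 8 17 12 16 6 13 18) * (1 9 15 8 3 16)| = 14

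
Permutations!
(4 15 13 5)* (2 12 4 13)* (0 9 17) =[9, 1, 12, 3, 15, 13, 6, 7, 8, 17, 10, 11, 4, 5, 14, 2, 16, 0] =(0 9 17)(2 12 4 15)(5 13)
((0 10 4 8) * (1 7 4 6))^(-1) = (0 8 4 7 1 6 10)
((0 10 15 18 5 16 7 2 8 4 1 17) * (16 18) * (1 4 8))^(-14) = ((0 10 15 16 7 2 1 17)(5 18))^(-14) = (18)(0 15 7 1)(2 17 10 16)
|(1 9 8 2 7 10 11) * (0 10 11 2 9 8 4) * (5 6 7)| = 11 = |(0 10 2 5 6 7 11 1 8 9 4)|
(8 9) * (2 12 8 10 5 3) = (2 12 8 9 10 5 3) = [0, 1, 12, 2, 4, 3, 6, 7, 9, 10, 5, 11, 8]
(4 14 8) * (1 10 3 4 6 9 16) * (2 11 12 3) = [0, 10, 11, 4, 14, 5, 9, 7, 6, 16, 2, 12, 3, 13, 8, 15, 1] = (1 10 2 11 12 3 4 14 8 6 9 16)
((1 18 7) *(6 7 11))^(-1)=((1 18 11 6 7))^(-1)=(1 7 6 11 18)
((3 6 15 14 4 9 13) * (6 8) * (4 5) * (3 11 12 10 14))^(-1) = (3 15 6 8)(4 5 14 10 12 11 13 9)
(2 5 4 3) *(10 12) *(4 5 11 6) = (2 11 6 4 3)(10 12) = [0, 1, 11, 2, 3, 5, 4, 7, 8, 9, 12, 6, 10]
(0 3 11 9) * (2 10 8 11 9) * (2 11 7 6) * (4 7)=(11)(0 3 9)(2 10 8 4 7 6)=[3, 1, 10, 9, 7, 5, 2, 6, 4, 0, 8, 11]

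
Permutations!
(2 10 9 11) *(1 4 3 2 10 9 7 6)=(1 4 3 2 9 11 10 7 6)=[0, 4, 9, 2, 3, 5, 1, 6, 8, 11, 7, 10]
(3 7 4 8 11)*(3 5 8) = [0, 1, 2, 7, 3, 8, 6, 4, 11, 9, 10, 5] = (3 7 4)(5 8 11)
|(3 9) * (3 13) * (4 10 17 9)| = 6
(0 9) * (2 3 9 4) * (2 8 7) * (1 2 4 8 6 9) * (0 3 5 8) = (1 2 5 8 7 4 6 9 3) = [0, 2, 5, 1, 6, 8, 9, 4, 7, 3]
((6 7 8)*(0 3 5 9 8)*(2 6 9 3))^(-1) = ((0 2 6 7)(3 5)(8 9))^(-1) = (0 7 6 2)(3 5)(8 9)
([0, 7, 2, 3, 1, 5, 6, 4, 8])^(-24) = (8)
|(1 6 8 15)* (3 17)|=|(1 6 8 15)(3 17)|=4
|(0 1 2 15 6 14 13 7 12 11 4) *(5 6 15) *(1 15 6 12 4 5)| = |(0 15 6 14 13 7 4)(1 2)(5 12 11)| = 42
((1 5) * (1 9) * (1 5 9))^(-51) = ((1 9 5))^(-51) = (9)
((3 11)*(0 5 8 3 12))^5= ((0 5 8 3 11 12))^5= (0 12 11 3 8 5)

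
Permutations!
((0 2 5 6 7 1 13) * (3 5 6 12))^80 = ((0 2 6 7 1 13)(3 5 12))^80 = (0 6 1)(2 7 13)(3 12 5)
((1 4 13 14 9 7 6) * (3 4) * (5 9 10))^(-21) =(1 6 7 9 5 10 14 13 4 3)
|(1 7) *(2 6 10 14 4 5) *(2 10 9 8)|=4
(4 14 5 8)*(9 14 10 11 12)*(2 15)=[0, 1, 15, 3, 10, 8, 6, 7, 4, 14, 11, 12, 9, 13, 5, 2]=(2 15)(4 10 11 12 9 14 5 8)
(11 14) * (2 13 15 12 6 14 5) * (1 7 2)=[0, 7, 13, 3, 4, 1, 14, 2, 8, 9, 10, 5, 6, 15, 11, 12]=(1 7 2 13 15 12 6 14 11 5)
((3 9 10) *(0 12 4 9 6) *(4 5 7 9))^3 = ((0 12 5 7 9 10 3 6))^3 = (0 7 3 12 9 6 5 10)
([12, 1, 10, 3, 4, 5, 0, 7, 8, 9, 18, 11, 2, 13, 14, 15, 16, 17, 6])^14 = (0 2 18)(6 12 10)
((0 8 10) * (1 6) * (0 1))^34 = (0 6 1 10 8)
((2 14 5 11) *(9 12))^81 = (2 14 5 11)(9 12) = ((2 14 5 11)(9 12))^81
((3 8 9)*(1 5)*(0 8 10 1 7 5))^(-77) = (0 8 9 3 10 1)(5 7)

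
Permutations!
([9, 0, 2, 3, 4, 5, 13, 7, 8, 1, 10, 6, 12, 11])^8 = [1, 9, 2, 3, 4, 5, 11, 7, 8, 0, 10, 13, 12, 6]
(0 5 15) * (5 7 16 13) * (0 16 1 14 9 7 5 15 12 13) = (0 5 12 13 15 16)(1 14 9 7) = [5, 14, 2, 3, 4, 12, 6, 1, 8, 7, 10, 11, 13, 15, 9, 16, 0]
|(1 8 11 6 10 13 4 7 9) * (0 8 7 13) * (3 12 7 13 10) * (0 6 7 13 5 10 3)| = |(0 8 11 7 9 1 5 10 6)(3 12 13 4)| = 36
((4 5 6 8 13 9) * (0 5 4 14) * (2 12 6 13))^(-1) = (0 14 9 13 5)(2 8 6 12)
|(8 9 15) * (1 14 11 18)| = 12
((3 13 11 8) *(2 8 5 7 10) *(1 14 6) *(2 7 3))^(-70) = ((1 14 6)(2 8)(3 13 11 5)(7 10))^(-70) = (1 6 14)(3 11)(5 13)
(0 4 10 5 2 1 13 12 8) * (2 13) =(0 4 10 5 13 12 8)(1 2) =[4, 2, 1, 3, 10, 13, 6, 7, 0, 9, 5, 11, 8, 12]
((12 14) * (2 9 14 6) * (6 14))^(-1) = ((2 9 6)(12 14))^(-1) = (2 6 9)(12 14)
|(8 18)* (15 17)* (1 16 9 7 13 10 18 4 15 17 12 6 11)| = 13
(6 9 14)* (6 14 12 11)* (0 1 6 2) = (14)(0 1 6 9 12 11 2) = [1, 6, 0, 3, 4, 5, 9, 7, 8, 12, 10, 2, 11, 13, 14]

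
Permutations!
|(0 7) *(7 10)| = 3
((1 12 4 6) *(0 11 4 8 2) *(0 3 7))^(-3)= ((0 11 4 6 1 12 8 2 3 7))^(-3)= (0 2 1 11 3 12 4 7 8 6)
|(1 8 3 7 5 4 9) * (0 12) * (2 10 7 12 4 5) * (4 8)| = 12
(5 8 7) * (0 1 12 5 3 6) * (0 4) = (0 1 12 5 8 7 3 6 4) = [1, 12, 2, 6, 0, 8, 4, 3, 7, 9, 10, 11, 5]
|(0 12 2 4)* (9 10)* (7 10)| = 12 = |(0 12 2 4)(7 10 9)|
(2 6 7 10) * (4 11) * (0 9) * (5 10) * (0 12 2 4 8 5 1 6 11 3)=(0 9 12 2 11 8 5 10 4 3)(1 6 7)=[9, 6, 11, 0, 3, 10, 7, 1, 5, 12, 4, 8, 2]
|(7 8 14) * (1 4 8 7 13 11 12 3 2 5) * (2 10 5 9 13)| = |(1 4 8 14 2 9 13 11 12 3 10 5)| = 12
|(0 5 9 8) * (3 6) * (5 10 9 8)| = |(0 10 9 5 8)(3 6)| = 10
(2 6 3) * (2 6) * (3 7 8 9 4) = [0, 1, 2, 6, 3, 5, 7, 8, 9, 4] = (3 6 7 8 9 4)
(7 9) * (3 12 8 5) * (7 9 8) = (3 12 7 8 5) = [0, 1, 2, 12, 4, 3, 6, 8, 5, 9, 10, 11, 7]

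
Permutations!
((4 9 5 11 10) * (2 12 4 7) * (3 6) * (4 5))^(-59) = (2 12 5 11 10 7)(3 6)(4 9)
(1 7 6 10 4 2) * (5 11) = (1 7 6 10 4 2)(5 11) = [0, 7, 1, 3, 2, 11, 10, 6, 8, 9, 4, 5]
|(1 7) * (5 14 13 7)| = 5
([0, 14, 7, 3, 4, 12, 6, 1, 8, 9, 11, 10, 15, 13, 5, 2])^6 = [0, 7, 15, 3, 4, 14, 6, 2, 8, 9, 10, 11, 5, 13, 1, 12]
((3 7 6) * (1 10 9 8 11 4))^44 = ((1 10 9 8 11 4)(3 7 6))^44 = (1 9 11)(3 6 7)(4 10 8)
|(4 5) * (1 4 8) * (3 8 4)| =6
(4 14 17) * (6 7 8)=(4 14 17)(6 7 8)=[0, 1, 2, 3, 14, 5, 7, 8, 6, 9, 10, 11, 12, 13, 17, 15, 16, 4]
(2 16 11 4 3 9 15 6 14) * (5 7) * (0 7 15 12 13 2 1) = (0 7 5 15 6 14 1)(2 16 11 4 3 9 12 13) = [7, 0, 16, 9, 3, 15, 14, 5, 8, 12, 10, 4, 13, 2, 1, 6, 11]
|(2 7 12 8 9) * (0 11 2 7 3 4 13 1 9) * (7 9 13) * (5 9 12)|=|(0 11 2 3 4 7 5 9 12 8)(1 13)|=10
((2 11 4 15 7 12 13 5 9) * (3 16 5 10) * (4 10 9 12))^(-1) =(2 9 13 12 5 16 3 10 11)(4 7 15)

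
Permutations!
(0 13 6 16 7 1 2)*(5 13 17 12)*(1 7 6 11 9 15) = [17, 2, 0, 3, 4, 13, 16, 7, 8, 15, 10, 9, 5, 11, 14, 1, 6, 12] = (0 17 12 5 13 11 9 15 1 2)(6 16)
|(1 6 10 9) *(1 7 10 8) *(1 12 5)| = 15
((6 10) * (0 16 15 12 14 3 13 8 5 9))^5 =((0 16 15 12 14 3 13 8 5 9)(6 10))^5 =(0 3)(5 12)(6 10)(8 15)(9 14)(13 16)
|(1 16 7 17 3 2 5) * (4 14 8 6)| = 28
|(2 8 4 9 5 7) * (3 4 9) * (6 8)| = |(2 6 8 9 5 7)(3 4)| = 6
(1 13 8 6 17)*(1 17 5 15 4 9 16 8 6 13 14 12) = (17)(1 14 12)(4 9 16 8 13 6 5 15) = [0, 14, 2, 3, 9, 15, 5, 7, 13, 16, 10, 11, 1, 6, 12, 4, 8, 17]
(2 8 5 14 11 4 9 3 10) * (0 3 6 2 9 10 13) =(0 3 13)(2 8 5 14 11 4 10 9 6) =[3, 1, 8, 13, 10, 14, 2, 7, 5, 6, 9, 4, 12, 0, 11]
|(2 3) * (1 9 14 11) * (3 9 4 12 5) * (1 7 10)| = 11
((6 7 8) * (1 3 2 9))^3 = ((1 3 2 9)(6 7 8))^3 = (1 9 2 3)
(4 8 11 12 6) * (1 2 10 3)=(1 2 10 3)(4 8 11 12 6)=[0, 2, 10, 1, 8, 5, 4, 7, 11, 9, 3, 12, 6]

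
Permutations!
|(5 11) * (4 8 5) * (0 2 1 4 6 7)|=|(0 2 1 4 8 5 11 6 7)|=9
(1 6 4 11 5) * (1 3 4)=(1 6)(3 4 11 5)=[0, 6, 2, 4, 11, 3, 1, 7, 8, 9, 10, 5]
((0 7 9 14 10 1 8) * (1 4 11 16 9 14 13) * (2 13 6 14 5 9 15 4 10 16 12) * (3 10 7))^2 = ((0 3 10 7 5 9 6 14 16 15 4 11 12 2 13 1 8))^2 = (0 10 5 6 16 4 12 13 8 3 7 9 14 15 11 2 1)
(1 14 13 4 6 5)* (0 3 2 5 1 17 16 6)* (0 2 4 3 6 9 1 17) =(0 6 17 16 9 1 14 13 3 4 2 5) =[6, 14, 5, 4, 2, 0, 17, 7, 8, 1, 10, 11, 12, 3, 13, 15, 9, 16]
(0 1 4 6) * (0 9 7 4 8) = (0 1 8)(4 6 9 7) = [1, 8, 2, 3, 6, 5, 9, 4, 0, 7]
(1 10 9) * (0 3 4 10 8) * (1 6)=(0 3 4 10 9 6 1 8)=[3, 8, 2, 4, 10, 5, 1, 7, 0, 6, 9]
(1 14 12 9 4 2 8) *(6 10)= [0, 14, 8, 3, 2, 5, 10, 7, 1, 4, 6, 11, 9, 13, 12]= (1 14 12 9 4 2 8)(6 10)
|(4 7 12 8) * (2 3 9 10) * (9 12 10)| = 7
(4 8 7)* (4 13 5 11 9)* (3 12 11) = (3 12 11 9 4 8 7 13 5) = [0, 1, 2, 12, 8, 3, 6, 13, 7, 4, 10, 9, 11, 5]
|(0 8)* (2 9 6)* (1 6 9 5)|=4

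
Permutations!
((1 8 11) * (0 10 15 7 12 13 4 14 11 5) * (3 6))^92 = ((0 10 15 7 12 13 4 14 11 1 8 5)(3 6))^92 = (0 11 12)(1 13 10)(4 15 8)(5 14 7)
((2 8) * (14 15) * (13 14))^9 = (15)(2 8)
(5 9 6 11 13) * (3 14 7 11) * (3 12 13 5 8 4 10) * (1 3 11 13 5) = [0, 3, 2, 14, 10, 9, 12, 13, 4, 6, 11, 1, 5, 8, 7] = (1 3 14 7 13 8 4 10 11)(5 9 6 12)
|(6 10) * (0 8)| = 2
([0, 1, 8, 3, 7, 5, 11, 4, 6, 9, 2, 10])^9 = (2 10 11 6 8)(4 7)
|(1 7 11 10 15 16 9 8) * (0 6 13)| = 24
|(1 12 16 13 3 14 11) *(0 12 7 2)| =|(0 12 16 13 3 14 11 1 7 2)| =10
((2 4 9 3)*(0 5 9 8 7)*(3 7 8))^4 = (9)(2 4 3)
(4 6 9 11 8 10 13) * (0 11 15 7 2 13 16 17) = (0 11 8 10 16 17)(2 13 4 6 9 15 7) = [11, 1, 13, 3, 6, 5, 9, 2, 10, 15, 16, 8, 12, 4, 14, 7, 17, 0]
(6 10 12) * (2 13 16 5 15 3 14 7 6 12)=[0, 1, 13, 14, 4, 15, 10, 6, 8, 9, 2, 11, 12, 16, 7, 3, 5]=(2 13 16 5 15 3 14 7 6 10)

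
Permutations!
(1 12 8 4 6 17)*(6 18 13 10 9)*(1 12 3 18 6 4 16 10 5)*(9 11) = (1 3 18 13 5)(4 6 17 12 8 16 10 11 9) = [0, 3, 2, 18, 6, 1, 17, 7, 16, 4, 11, 9, 8, 5, 14, 15, 10, 12, 13]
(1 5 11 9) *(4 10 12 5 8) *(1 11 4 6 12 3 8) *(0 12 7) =(0 12 5 4 10 3 8 6 7)(9 11) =[12, 1, 2, 8, 10, 4, 7, 0, 6, 11, 3, 9, 5]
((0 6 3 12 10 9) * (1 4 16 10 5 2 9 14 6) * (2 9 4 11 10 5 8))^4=(0 14 8 5 11 3 4)(1 6 2 9 10 12 16)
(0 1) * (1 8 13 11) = (0 8 13 11 1) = [8, 0, 2, 3, 4, 5, 6, 7, 13, 9, 10, 1, 12, 11]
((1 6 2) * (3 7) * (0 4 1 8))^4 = ((0 4 1 6 2 8)(3 7))^4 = (0 2 1)(4 8 6)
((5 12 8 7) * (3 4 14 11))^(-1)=((3 4 14 11)(5 12 8 7))^(-1)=(3 11 14 4)(5 7 8 12)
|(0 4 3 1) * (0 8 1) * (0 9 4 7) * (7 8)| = |(0 8 1 7)(3 9 4)| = 12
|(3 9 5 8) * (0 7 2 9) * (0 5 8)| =|(0 7 2 9 8 3 5)| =7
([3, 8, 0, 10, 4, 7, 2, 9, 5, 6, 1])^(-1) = [2, 10, 6, 0, 4, 8, 9, 5, 1, 7, 3]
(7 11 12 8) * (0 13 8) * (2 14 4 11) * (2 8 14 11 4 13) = (0 2 11 12)(7 8)(13 14) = [2, 1, 11, 3, 4, 5, 6, 8, 7, 9, 10, 12, 0, 14, 13]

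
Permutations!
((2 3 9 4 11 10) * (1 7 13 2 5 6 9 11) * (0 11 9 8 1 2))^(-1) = ((0 11 10 5 6 8 1 7 13)(2 3 9 4))^(-1) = (0 13 7 1 8 6 5 10 11)(2 4 9 3)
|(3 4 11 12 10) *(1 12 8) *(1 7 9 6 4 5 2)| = |(1 12 10 3 5 2)(4 11 8 7 9 6)| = 6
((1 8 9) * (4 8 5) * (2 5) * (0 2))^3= (0 4 1 5 9 2 8)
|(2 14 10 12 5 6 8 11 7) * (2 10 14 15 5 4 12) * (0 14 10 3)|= |(0 14 10 2 15 5 6 8 11 7 3)(4 12)|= 22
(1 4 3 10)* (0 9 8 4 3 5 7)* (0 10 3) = (0 9 8 4 5 7 10 1) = [9, 0, 2, 3, 5, 7, 6, 10, 4, 8, 1]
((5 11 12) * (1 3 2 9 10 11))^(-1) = ((1 3 2 9 10 11 12 5))^(-1) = (1 5 12 11 10 9 2 3)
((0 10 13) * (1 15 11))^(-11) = (0 10 13)(1 15 11)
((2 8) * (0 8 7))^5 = ((0 8 2 7))^5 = (0 8 2 7)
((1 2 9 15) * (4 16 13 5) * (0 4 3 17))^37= ((0 4 16 13 5 3 17)(1 2 9 15))^37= (0 16 5 17 4 13 3)(1 2 9 15)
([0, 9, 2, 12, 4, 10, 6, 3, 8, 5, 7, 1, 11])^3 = [0, 10, 2, 1, 4, 3, 6, 11, 8, 7, 12, 5, 9]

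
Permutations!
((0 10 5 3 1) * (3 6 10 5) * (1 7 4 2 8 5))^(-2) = ((0 1)(2 8 5 6 10 3 7 4))^(-2) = (2 7 10 5)(3 6 8 4)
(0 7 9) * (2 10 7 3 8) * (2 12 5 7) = (0 3 8 12 5 7 9)(2 10) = [3, 1, 10, 8, 4, 7, 6, 9, 12, 0, 2, 11, 5]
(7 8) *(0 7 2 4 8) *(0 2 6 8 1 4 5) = (0 7 2 5)(1 4)(6 8) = [7, 4, 5, 3, 1, 0, 8, 2, 6]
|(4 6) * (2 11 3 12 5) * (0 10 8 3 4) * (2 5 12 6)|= |(12)(0 10 8 3 6)(2 11 4)|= 15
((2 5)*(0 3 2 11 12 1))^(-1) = (0 1 12 11 5 2 3)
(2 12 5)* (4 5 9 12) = (2 4 5)(9 12) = [0, 1, 4, 3, 5, 2, 6, 7, 8, 12, 10, 11, 9]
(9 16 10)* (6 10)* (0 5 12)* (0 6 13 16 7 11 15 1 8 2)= (0 5 12 6 10 9 7 11 15 1 8 2)(13 16)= [5, 8, 0, 3, 4, 12, 10, 11, 2, 7, 9, 15, 6, 16, 14, 1, 13]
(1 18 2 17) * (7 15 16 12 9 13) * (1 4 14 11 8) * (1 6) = (1 18 2 17 4 14 11 8 6)(7 15 16 12 9 13) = [0, 18, 17, 3, 14, 5, 1, 15, 6, 13, 10, 8, 9, 7, 11, 16, 12, 4, 2]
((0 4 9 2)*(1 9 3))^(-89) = (0 4 3 1 9 2)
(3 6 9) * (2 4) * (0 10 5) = (0 10 5)(2 4)(3 6 9) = [10, 1, 4, 6, 2, 0, 9, 7, 8, 3, 5]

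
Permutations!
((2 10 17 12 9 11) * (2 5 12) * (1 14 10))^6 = ((1 14 10 17 2)(5 12 9 11))^6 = (1 14 10 17 2)(5 9)(11 12)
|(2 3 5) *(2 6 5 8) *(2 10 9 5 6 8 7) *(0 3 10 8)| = |(0 3 7 2 10 9 5)| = 7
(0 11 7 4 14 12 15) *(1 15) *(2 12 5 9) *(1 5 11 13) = (0 13 1 15)(2 12 5 9)(4 14 11 7) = [13, 15, 12, 3, 14, 9, 6, 4, 8, 2, 10, 7, 5, 1, 11, 0]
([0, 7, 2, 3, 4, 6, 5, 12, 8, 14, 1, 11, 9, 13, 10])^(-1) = [0, 10, 2, 3, 4, 6, 5, 1, 8, 12, 14, 11, 7, 13, 9]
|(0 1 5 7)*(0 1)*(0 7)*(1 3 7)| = |(0 1 5)(3 7)| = 6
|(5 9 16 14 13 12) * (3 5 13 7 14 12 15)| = 14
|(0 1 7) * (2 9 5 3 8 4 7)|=9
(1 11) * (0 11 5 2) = (0 11 1 5 2) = [11, 5, 0, 3, 4, 2, 6, 7, 8, 9, 10, 1]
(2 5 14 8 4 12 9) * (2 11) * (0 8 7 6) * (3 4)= (0 8 3 4 12 9 11 2 5 14 7 6)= [8, 1, 5, 4, 12, 14, 0, 6, 3, 11, 10, 2, 9, 13, 7]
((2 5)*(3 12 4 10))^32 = (12)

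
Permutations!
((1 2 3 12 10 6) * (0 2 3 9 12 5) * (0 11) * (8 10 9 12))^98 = ((0 2 12 9 8 10 6 1 3 5 11))^98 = (0 11 5 3 1 6 10 8 9 12 2)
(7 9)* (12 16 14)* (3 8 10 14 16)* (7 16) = (3 8 10 14 12)(7 9 16) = [0, 1, 2, 8, 4, 5, 6, 9, 10, 16, 14, 11, 3, 13, 12, 15, 7]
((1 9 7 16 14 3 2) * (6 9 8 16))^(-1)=(1 2 3 14 16 8)(6 7 9)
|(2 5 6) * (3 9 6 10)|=6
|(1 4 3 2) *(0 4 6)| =|(0 4 3 2 1 6)| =6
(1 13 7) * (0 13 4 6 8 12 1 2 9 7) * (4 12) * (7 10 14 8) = (0 13)(1 12)(2 9 10 14 8 4 6 7) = [13, 12, 9, 3, 6, 5, 7, 2, 4, 10, 14, 11, 1, 0, 8]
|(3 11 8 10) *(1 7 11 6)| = |(1 7 11 8 10 3 6)| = 7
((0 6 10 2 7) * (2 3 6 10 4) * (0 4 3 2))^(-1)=(0 4 7 2 10)(3 6)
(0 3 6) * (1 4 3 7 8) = (0 7 8 1 4 3 6) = [7, 4, 2, 6, 3, 5, 0, 8, 1]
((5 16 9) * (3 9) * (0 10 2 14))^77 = ((0 10 2 14)(3 9 5 16))^77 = (0 10 2 14)(3 9 5 16)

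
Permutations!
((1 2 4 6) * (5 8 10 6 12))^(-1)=(1 6 10 8 5 12 4 2)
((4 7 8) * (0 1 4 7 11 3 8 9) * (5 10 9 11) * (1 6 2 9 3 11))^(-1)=(11)(0 9 2 6)(1 7 8 3 10 5 4)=((11)(0 6 2 9)(1 4 5 10 3 8 7))^(-1)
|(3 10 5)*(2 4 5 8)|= 6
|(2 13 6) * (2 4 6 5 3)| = |(2 13 5 3)(4 6)| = 4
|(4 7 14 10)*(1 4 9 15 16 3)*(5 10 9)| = |(1 4 7 14 9 15 16 3)(5 10)| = 8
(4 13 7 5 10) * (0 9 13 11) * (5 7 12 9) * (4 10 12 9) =(0 5 12 4 11)(9 13) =[5, 1, 2, 3, 11, 12, 6, 7, 8, 13, 10, 0, 4, 9]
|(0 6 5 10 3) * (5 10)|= 4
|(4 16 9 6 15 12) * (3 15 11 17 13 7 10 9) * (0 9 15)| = 13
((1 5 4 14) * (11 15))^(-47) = (1 5 4 14)(11 15)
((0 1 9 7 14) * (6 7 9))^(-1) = (0 14 7 6 1)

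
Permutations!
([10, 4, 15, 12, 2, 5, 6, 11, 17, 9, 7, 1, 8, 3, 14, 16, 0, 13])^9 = [0, 1, 2, 13, 4, 5, 6, 7, 12, 9, 10, 11, 3, 17, 14, 15, 16, 8]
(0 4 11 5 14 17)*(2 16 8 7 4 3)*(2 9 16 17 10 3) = (0 2 17)(3 9 16 8 7 4 11 5 14 10) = [2, 1, 17, 9, 11, 14, 6, 4, 7, 16, 3, 5, 12, 13, 10, 15, 8, 0]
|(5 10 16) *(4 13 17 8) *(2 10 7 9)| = |(2 10 16 5 7 9)(4 13 17 8)| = 12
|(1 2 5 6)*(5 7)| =5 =|(1 2 7 5 6)|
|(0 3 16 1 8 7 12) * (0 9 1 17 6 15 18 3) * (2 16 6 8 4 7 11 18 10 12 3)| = |(1 4 7 3 6 15 10 12 9)(2 16 17 8 11 18)| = 18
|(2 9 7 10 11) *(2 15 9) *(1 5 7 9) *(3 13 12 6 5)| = 10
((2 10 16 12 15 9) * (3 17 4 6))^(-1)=(2 9 15 12 16 10)(3 6 4 17)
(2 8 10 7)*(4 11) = [0, 1, 8, 3, 11, 5, 6, 2, 10, 9, 7, 4] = (2 8 10 7)(4 11)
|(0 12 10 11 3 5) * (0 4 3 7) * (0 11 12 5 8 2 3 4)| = 6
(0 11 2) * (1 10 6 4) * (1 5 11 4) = (0 4 5 11 2)(1 10 6) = [4, 10, 0, 3, 5, 11, 1, 7, 8, 9, 6, 2]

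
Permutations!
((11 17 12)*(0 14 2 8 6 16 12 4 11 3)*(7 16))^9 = (17)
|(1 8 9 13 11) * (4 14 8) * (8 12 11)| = 15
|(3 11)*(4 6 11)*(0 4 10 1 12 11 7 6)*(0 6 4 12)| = |(0 12 11 3 10 1)(4 6 7)| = 6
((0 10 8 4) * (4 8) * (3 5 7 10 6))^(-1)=(0 4 10 7 5 3 6)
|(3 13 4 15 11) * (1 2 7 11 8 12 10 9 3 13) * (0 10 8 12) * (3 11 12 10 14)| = 24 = |(0 14 3 1 2 7 12 8)(4 15 10 9 11 13)|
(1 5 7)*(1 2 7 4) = (1 5 4)(2 7) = [0, 5, 7, 3, 1, 4, 6, 2]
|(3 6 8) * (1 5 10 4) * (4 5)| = 6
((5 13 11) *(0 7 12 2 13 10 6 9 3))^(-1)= ((0 7 12 2 13 11 5 10 6 9 3))^(-1)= (0 3 9 6 10 5 11 13 2 12 7)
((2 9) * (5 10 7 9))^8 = (2 7 5 9 10)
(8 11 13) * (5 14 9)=(5 14 9)(8 11 13)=[0, 1, 2, 3, 4, 14, 6, 7, 11, 5, 10, 13, 12, 8, 9]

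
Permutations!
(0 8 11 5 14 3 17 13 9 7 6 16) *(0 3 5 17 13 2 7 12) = (0 8 11 17 2 7 6 16 3 13 9 12)(5 14) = [8, 1, 7, 13, 4, 14, 16, 6, 11, 12, 10, 17, 0, 9, 5, 15, 3, 2]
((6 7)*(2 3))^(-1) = (2 3)(6 7)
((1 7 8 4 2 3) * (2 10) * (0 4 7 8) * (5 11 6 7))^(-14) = (0 11 1 10 7 5 3 4 6 8 2)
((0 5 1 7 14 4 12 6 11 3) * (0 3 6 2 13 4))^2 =((0 5 1 7 14)(2 13 4 12)(6 11))^2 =(0 1 14 5 7)(2 4)(12 13)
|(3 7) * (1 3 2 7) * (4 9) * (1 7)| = 4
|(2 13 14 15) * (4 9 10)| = 12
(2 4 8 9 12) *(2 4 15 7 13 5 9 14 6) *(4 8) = (2 15 7 13 5 9 12 8 14 6) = [0, 1, 15, 3, 4, 9, 2, 13, 14, 12, 10, 11, 8, 5, 6, 7]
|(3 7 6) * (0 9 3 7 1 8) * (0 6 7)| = 6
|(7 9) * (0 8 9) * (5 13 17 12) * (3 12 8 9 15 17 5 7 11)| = |(0 9 11 3 12 7)(5 13)(8 15 17)| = 6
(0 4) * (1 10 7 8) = (0 4)(1 10 7 8) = [4, 10, 2, 3, 0, 5, 6, 8, 1, 9, 7]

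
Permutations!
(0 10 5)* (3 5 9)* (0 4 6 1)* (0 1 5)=(0 10 9 3)(4 6 5)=[10, 1, 2, 0, 6, 4, 5, 7, 8, 3, 9]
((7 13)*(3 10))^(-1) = ((3 10)(7 13))^(-1) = (3 10)(7 13)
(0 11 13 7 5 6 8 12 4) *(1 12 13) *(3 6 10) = (0 11 1 12 4)(3 6 8 13 7 5 10) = [11, 12, 2, 6, 0, 10, 8, 5, 13, 9, 3, 1, 4, 7]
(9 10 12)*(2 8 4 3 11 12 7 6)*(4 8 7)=[0, 1, 7, 11, 3, 5, 2, 6, 8, 10, 4, 12, 9]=(2 7 6)(3 11 12 9 10 4)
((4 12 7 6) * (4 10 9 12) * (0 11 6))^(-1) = (0 7 12 9 10 6 11)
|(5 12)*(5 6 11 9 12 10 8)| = 12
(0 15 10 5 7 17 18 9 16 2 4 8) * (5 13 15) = [5, 1, 4, 3, 8, 7, 6, 17, 0, 16, 13, 11, 12, 15, 14, 10, 2, 18, 9] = (0 5 7 17 18 9 16 2 4 8)(10 13 15)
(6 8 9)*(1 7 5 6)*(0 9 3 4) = (0 9 1 7 5 6 8 3 4) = [9, 7, 2, 4, 0, 6, 8, 5, 3, 1]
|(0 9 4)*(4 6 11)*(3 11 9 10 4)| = 6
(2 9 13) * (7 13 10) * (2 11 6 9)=(6 9 10 7 13 11)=[0, 1, 2, 3, 4, 5, 9, 13, 8, 10, 7, 6, 12, 11]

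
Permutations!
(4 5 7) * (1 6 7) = (1 6 7 4 5) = [0, 6, 2, 3, 5, 1, 7, 4]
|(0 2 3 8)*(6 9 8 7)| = |(0 2 3 7 6 9 8)| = 7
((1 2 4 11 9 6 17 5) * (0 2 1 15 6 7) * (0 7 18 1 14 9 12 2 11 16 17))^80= (18)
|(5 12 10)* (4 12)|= 4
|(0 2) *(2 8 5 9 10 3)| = 7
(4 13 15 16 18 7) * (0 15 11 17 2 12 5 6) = (0 15 16 18 7 4 13 11 17 2 12 5 6) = [15, 1, 12, 3, 13, 6, 0, 4, 8, 9, 10, 17, 5, 11, 14, 16, 18, 2, 7]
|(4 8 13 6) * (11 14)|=|(4 8 13 6)(11 14)|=4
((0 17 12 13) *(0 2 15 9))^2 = (0 12 2 9 17 13 15)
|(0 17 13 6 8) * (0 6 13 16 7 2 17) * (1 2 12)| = 6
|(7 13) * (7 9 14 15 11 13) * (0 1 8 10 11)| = |(0 1 8 10 11 13 9 14 15)| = 9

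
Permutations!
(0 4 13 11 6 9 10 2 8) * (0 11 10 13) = (0 4)(2 8 11 6 9 13 10) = [4, 1, 8, 3, 0, 5, 9, 7, 11, 13, 2, 6, 12, 10]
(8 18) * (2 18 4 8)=(2 18)(4 8)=[0, 1, 18, 3, 8, 5, 6, 7, 4, 9, 10, 11, 12, 13, 14, 15, 16, 17, 2]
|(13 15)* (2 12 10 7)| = |(2 12 10 7)(13 15)| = 4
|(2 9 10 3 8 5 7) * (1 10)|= 8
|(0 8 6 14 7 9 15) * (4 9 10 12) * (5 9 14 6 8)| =20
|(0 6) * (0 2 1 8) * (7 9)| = 10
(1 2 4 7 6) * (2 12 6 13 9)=(1 12 6)(2 4 7 13 9)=[0, 12, 4, 3, 7, 5, 1, 13, 8, 2, 10, 11, 6, 9]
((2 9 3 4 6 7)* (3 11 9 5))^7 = (2 5 3 4 6 7)(9 11)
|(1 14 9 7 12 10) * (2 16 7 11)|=|(1 14 9 11 2 16 7 12 10)|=9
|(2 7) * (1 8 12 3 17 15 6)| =14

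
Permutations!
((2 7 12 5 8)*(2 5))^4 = ((2 7 12)(5 8))^4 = (2 7 12)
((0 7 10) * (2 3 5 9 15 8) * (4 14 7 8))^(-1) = ((0 8 2 3 5 9 15 4 14 7 10))^(-1) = (0 10 7 14 4 15 9 5 3 2 8)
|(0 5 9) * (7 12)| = |(0 5 9)(7 12)| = 6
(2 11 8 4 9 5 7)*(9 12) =(2 11 8 4 12 9 5 7) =[0, 1, 11, 3, 12, 7, 6, 2, 4, 5, 10, 8, 9]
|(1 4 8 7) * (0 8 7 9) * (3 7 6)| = 15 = |(0 8 9)(1 4 6 3 7)|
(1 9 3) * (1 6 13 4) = (1 9 3 6 13 4) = [0, 9, 2, 6, 1, 5, 13, 7, 8, 3, 10, 11, 12, 4]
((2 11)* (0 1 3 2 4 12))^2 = ((0 1 3 2 11 4 12))^2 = (0 3 11 12 1 2 4)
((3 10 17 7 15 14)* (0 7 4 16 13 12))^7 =((0 7 15 14 3 10 17 4 16 13 12))^7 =(0 4 14 12 17 15 13 10 7 16 3)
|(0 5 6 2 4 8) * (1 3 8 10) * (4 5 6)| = 9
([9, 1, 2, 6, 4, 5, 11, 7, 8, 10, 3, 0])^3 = [3, 1, 2, 0, 4, 5, 9, 7, 8, 6, 11, 10]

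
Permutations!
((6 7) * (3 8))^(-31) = (3 8)(6 7)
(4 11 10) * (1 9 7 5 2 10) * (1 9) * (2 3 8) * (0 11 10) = (0 11 9 7 5 3 8 2)(4 10) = [11, 1, 0, 8, 10, 3, 6, 5, 2, 7, 4, 9]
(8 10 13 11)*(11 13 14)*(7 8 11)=(7 8 10 14)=[0, 1, 2, 3, 4, 5, 6, 8, 10, 9, 14, 11, 12, 13, 7]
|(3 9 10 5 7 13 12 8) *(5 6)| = |(3 9 10 6 5 7 13 12 8)| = 9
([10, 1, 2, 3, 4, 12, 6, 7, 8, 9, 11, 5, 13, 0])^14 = (0 11 12)(5 13 10)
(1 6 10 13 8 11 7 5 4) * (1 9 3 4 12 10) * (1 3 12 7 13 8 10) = (1 6 3 4 9 12)(5 7)(8 11 13 10) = [0, 6, 2, 4, 9, 7, 3, 5, 11, 12, 8, 13, 1, 10]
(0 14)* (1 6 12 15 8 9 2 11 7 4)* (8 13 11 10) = [14, 6, 10, 3, 1, 5, 12, 4, 9, 2, 8, 7, 15, 11, 0, 13] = (0 14)(1 6 12 15 13 11 7 4)(2 10 8 9)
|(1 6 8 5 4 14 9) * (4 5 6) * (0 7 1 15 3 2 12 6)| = |(0 7 1 4 14 9 15 3 2 12 6 8)| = 12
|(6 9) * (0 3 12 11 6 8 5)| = |(0 3 12 11 6 9 8 5)| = 8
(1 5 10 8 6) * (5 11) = [0, 11, 2, 3, 4, 10, 1, 7, 6, 9, 8, 5] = (1 11 5 10 8 6)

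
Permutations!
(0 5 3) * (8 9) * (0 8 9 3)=[5, 1, 2, 8, 4, 0, 6, 7, 3, 9]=(9)(0 5)(3 8)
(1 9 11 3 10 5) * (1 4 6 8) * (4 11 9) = (1 4 6 8)(3 10 5 11) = [0, 4, 2, 10, 6, 11, 8, 7, 1, 9, 5, 3]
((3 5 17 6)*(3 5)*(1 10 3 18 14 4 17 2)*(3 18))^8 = ((1 10 18 14 4 17 6 5 2))^8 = (1 2 5 6 17 4 14 18 10)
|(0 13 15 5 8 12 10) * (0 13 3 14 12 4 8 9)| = 18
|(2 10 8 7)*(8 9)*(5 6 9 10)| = |(10)(2 5 6 9 8 7)| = 6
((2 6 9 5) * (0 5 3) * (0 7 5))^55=((2 6 9 3 7 5))^55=(2 6 9 3 7 5)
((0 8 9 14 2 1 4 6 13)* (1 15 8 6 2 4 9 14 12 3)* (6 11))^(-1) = ((0 11 6 13)(1 9 12 3)(2 15 8 14 4))^(-1) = (0 13 6 11)(1 3 12 9)(2 4 14 8 15)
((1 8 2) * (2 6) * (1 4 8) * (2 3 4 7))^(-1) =((2 7)(3 4 8 6))^(-1) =(2 7)(3 6 8 4)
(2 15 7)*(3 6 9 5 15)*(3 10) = [0, 1, 10, 6, 4, 15, 9, 2, 8, 5, 3, 11, 12, 13, 14, 7] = (2 10 3 6 9 5 15 7)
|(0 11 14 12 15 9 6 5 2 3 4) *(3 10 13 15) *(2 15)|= |(0 11 14 12 3 4)(2 10 13)(5 15 9 6)|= 12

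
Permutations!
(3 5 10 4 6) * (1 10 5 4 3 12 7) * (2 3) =[0, 10, 3, 4, 6, 5, 12, 1, 8, 9, 2, 11, 7] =(1 10 2 3 4 6 12 7)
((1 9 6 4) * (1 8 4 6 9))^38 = (9)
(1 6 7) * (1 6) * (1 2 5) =(1 2 5)(6 7) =[0, 2, 5, 3, 4, 1, 7, 6]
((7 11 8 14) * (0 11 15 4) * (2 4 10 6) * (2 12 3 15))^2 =(0 8 7 4 11 14 2)(3 10 12 15 6)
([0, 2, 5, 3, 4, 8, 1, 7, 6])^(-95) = [0, 1, 2, 3, 4, 5, 6, 7, 8]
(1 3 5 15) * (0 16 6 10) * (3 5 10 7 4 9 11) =(0 16 6 7 4 9 11 3 10)(1 5 15) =[16, 5, 2, 10, 9, 15, 7, 4, 8, 11, 0, 3, 12, 13, 14, 1, 6]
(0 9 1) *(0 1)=(0 9)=[9, 1, 2, 3, 4, 5, 6, 7, 8, 0]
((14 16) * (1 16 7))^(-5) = (1 7 14 16)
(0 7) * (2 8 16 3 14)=(0 7)(2 8 16 3 14)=[7, 1, 8, 14, 4, 5, 6, 0, 16, 9, 10, 11, 12, 13, 2, 15, 3]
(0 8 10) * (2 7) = (0 8 10)(2 7) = [8, 1, 7, 3, 4, 5, 6, 2, 10, 9, 0]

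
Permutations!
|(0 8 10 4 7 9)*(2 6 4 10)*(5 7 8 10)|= 20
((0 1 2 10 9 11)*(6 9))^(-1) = ((0 1 2 10 6 9 11))^(-1) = (0 11 9 6 10 2 1)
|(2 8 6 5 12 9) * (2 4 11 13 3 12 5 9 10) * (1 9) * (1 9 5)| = 10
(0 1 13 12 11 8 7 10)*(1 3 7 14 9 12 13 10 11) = (0 3 7 11 8 14 9 12 1 10) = [3, 10, 2, 7, 4, 5, 6, 11, 14, 12, 0, 8, 1, 13, 9]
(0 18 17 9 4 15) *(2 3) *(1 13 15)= (0 18 17 9 4 1 13 15)(2 3)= [18, 13, 3, 2, 1, 5, 6, 7, 8, 4, 10, 11, 12, 15, 14, 0, 16, 9, 17]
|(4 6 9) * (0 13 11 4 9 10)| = |(0 13 11 4 6 10)| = 6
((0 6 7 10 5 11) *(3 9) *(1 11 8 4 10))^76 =(0 6 7 1 11)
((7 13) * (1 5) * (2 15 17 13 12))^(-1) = ((1 5)(2 15 17 13 7 12))^(-1) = (1 5)(2 12 7 13 17 15)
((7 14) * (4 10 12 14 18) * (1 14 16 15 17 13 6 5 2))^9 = (1 17 4 2 15 18 5 16 7 6 12 14 13 10)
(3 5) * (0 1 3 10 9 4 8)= [1, 3, 2, 5, 8, 10, 6, 7, 0, 4, 9]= (0 1 3 5 10 9 4 8)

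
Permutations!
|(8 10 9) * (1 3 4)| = |(1 3 4)(8 10 9)| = 3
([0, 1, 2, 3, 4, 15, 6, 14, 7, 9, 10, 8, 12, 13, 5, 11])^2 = (5 11 7)(8 14 15)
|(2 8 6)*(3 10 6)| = 5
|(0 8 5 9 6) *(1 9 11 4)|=8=|(0 8 5 11 4 1 9 6)|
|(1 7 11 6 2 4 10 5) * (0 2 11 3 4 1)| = 8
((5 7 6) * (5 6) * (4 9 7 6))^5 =((4 9 7 5 6))^5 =(9)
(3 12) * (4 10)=(3 12)(4 10)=[0, 1, 2, 12, 10, 5, 6, 7, 8, 9, 4, 11, 3]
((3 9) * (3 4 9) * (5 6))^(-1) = (4 9)(5 6)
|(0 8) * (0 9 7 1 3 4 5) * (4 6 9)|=|(0 8 4 5)(1 3 6 9 7)|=20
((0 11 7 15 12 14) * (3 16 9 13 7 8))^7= ((0 11 8 3 16 9 13 7 15 12 14))^7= (0 7 3 14 13 8 12 9 11 15 16)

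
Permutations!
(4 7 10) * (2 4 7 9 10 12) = (2 4 9 10 7 12) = [0, 1, 4, 3, 9, 5, 6, 12, 8, 10, 7, 11, 2]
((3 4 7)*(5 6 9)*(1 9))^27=(1 6 5 9)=((1 9 5 6)(3 4 7))^27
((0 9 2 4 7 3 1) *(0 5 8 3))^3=(0 4 9 7 2)(1 3 8 5)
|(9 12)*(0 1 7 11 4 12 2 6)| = |(0 1 7 11 4 12 9 2 6)| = 9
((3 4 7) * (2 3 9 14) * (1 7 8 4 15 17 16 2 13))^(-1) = ((1 7 9 14 13)(2 3 15 17 16)(4 8))^(-1) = (1 13 14 9 7)(2 16 17 15 3)(4 8)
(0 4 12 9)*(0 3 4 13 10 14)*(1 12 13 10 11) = [10, 12, 2, 4, 13, 5, 6, 7, 8, 3, 14, 1, 9, 11, 0] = (0 10 14)(1 12 9 3 4 13 11)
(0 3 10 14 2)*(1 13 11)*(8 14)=[3, 13, 0, 10, 4, 5, 6, 7, 14, 9, 8, 1, 12, 11, 2]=(0 3 10 8 14 2)(1 13 11)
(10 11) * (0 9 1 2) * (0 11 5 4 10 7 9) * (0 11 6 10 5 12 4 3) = (0 11 7 9 1 2 6 10 12 4 5 3) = [11, 2, 6, 0, 5, 3, 10, 9, 8, 1, 12, 7, 4]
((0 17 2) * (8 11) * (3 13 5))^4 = ((0 17 2)(3 13 5)(8 11))^4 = (0 17 2)(3 13 5)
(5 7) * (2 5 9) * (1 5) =[0, 5, 1, 3, 4, 7, 6, 9, 8, 2] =(1 5 7 9 2)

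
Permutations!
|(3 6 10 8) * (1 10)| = |(1 10 8 3 6)| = 5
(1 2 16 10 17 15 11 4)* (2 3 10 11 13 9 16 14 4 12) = (1 3 10 17 15 13 9 16 11 12 2 14 4) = [0, 3, 14, 10, 1, 5, 6, 7, 8, 16, 17, 12, 2, 9, 4, 13, 11, 15]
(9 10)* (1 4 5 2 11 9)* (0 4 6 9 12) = (0 4 5 2 11 12)(1 6 9 10) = [4, 6, 11, 3, 5, 2, 9, 7, 8, 10, 1, 12, 0]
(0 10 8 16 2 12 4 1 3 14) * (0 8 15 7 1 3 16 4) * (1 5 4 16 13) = (0 10 15 7 5 4 3 14 8 16 2 12)(1 13) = [10, 13, 12, 14, 3, 4, 6, 5, 16, 9, 15, 11, 0, 1, 8, 7, 2]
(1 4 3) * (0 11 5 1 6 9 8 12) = (0 11 5 1 4 3 6 9 8 12) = [11, 4, 2, 6, 3, 1, 9, 7, 12, 8, 10, 5, 0]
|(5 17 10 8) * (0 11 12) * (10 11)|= 7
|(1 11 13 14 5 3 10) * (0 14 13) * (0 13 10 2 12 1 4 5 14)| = 9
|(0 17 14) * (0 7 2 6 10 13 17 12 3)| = |(0 12 3)(2 6 10 13 17 14 7)| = 21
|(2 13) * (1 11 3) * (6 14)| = 6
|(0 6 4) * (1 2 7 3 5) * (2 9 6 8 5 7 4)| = 8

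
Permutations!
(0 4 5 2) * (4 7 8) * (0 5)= (0 7 8 4)(2 5)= [7, 1, 5, 3, 0, 2, 6, 8, 4]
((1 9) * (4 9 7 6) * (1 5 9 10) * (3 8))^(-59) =((1 7 6 4 10)(3 8)(5 9))^(-59) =(1 7 6 4 10)(3 8)(5 9)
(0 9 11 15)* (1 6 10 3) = (0 9 11 15)(1 6 10 3) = [9, 6, 2, 1, 4, 5, 10, 7, 8, 11, 3, 15, 12, 13, 14, 0]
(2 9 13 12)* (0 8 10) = [8, 1, 9, 3, 4, 5, 6, 7, 10, 13, 0, 11, 2, 12] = (0 8 10)(2 9 13 12)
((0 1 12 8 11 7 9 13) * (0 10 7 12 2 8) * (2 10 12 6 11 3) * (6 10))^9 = ((0 1 6 11 10 7 9 13 12)(2 8 3))^9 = (13)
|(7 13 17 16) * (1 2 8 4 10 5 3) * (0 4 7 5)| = |(0 4 10)(1 2 8 7 13 17 16 5 3)| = 9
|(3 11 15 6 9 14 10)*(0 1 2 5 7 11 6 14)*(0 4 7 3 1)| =|(1 2 5 3 6 9 4 7 11 15 14 10)| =12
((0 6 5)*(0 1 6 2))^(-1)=(0 2)(1 5 6)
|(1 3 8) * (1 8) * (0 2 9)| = 6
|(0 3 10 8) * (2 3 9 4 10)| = 10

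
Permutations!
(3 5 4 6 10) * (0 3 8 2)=[3, 1, 0, 5, 6, 4, 10, 7, 2, 9, 8]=(0 3 5 4 6 10 8 2)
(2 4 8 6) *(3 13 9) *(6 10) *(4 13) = (2 13 9 3 4 8 10 6) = [0, 1, 13, 4, 8, 5, 2, 7, 10, 3, 6, 11, 12, 9]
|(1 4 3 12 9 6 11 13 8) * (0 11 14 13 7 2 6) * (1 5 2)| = |(0 11 7 1 4 3 12 9)(2 6 14 13 8 5)| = 24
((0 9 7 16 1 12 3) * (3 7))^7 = ((0 9 3)(1 12 7 16))^7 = (0 9 3)(1 16 7 12)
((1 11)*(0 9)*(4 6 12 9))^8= ((0 4 6 12 9)(1 11))^8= (0 12 4 9 6)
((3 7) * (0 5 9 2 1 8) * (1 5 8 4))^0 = (9)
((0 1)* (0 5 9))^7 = ((0 1 5 9))^7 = (0 9 5 1)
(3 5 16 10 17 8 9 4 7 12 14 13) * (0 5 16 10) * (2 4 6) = (0 5 10 17 8 9 6 2 4 7 12 14 13 3 16) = [5, 1, 4, 16, 7, 10, 2, 12, 9, 6, 17, 11, 14, 3, 13, 15, 0, 8]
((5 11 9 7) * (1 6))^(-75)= ((1 6)(5 11 9 7))^(-75)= (1 6)(5 11 9 7)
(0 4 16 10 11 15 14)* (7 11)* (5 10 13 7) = (0 4 16 13 7 11 15 14)(5 10) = [4, 1, 2, 3, 16, 10, 6, 11, 8, 9, 5, 15, 12, 7, 0, 14, 13]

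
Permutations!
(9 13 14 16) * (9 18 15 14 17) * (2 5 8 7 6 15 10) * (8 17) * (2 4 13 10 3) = (2 5 17 9 10 4 13 8 7 6 15 14 16 18 3) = [0, 1, 5, 2, 13, 17, 15, 6, 7, 10, 4, 11, 12, 8, 16, 14, 18, 9, 3]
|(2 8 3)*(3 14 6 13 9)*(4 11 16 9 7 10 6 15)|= |(2 8 14 15 4 11 16 9 3)(6 13 7 10)|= 36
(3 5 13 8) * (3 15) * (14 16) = (3 5 13 8 15)(14 16) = [0, 1, 2, 5, 4, 13, 6, 7, 15, 9, 10, 11, 12, 8, 16, 3, 14]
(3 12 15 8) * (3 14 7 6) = (3 12 15 8 14 7 6) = [0, 1, 2, 12, 4, 5, 3, 6, 14, 9, 10, 11, 15, 13, 7, 8]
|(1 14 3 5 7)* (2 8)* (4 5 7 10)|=|(1 14 3 7)(2 8)(4 5 10)|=12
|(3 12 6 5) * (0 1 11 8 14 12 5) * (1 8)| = |(0 8 14 12 6)(1 11)(3 5)| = 10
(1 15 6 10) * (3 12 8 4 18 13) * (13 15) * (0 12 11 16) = (0 12 8 4 18 15 6 10 1 13 3 11 16) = [12, 13, 2, 11, 18, 5, 10, 7, 4, 9, 1, 16, 8, 3, 14, 6, 0, 17, 15]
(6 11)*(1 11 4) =(1 11 6 4) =[0, 11, 2, 3, 1, 5, 4, 7, 8, 9, 10, 6]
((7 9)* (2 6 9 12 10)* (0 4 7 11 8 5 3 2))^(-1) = (0 10 12 7 4)(2 3 5 8 11 9 6)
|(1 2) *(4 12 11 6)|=4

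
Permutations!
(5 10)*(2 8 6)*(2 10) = (2 8 6 10 5) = [0, 1, 8, 3, 4, 2, 10, 7, 6, 9, 5]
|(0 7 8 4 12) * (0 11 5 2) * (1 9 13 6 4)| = |(0 7 8 1 9 13 6 4 12 11 5 2)| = 12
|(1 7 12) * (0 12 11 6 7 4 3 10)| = 6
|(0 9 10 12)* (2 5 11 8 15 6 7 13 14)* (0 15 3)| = 14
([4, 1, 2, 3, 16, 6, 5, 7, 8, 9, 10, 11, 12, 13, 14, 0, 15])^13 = [4, 1, 2, 3, 16, 6, 5, 7, 8, 9, 10, 11, 12, 13, 14, 0, 15]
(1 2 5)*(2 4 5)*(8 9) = (1 4 5)(8 9) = [0, 4, 2, 3, 5, 1, 6, 7, 9, 8]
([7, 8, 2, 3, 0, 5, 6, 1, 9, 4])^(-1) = [4, 7, 2, 3, 9, 5, 6, 0, 1, 8]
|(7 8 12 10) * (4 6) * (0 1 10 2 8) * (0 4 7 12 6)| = 9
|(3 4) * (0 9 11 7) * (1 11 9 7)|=2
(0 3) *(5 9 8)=[3, 1, 2, 0, 4, 9, 6, 7, 5, 8]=(0 3)(5 9 8)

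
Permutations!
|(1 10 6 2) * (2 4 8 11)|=7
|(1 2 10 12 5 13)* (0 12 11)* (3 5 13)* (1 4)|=8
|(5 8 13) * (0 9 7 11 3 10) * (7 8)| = |(0 9 8 13 5 7 11 3 10)| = 9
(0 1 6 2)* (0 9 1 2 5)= (0 2 9 1 6 5)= [2, 6, 9, 3, 4, 0, 5, 7, 8, 1]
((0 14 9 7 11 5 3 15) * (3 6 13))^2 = ((0 14 9 7 11 5 6 13 3 15))^2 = (0 9 11 6 3)(5 13 15 14 7)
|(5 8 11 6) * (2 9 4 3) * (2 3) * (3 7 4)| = |(2 9 3 7 4)(5 8 11 6)| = 20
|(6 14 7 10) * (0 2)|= 4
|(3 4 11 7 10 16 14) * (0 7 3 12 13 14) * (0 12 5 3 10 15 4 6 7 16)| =13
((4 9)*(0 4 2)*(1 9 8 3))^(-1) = ((0 4 8 3 1 9 2))^(-1) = (0 2 9 1 3 8 4)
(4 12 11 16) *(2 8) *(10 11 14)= (2 8)(4 12 14 10 11 16)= [0, 1, 8, 3, 12, 5, 6, 7, 2, 9, 11, 16, 14, 13, 10, 15, 4]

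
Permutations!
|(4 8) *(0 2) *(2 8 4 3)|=|(0 8 3 2)|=4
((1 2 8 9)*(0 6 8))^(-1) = ((0 6 8 9 1 2))^(-1) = (0 2 1 9 8 6)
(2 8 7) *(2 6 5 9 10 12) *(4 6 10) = (2 8 7 10 12)(4 6 5 9) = [0, 1, 8, 3, 6, 9, 5, 10, 7, 4, 12, 11, 2]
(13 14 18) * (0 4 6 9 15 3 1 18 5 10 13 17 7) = (0 4 6 9 15 3 1 18 17 7)(5 10 13 14) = [4, 18, 2, 1, 6, 10, 9, 0, 8, 15, 13, 11, 12, 14, 5, 3, 16, 7, 17]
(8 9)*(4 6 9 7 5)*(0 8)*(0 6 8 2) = (0 2)(4 8 7 5)(6 9) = [2, 1, 0, 3, 8, 4, 9, 5, 7, 6]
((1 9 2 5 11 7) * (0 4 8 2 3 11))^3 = (0 2 4 5 8)(1 11 9 7 3)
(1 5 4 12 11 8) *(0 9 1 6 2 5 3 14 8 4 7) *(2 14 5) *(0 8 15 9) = (1 3 5 7 8 6 14 15 9)(4 12 11) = [0, 3, 2, 5, 12, 7, 14, 8, 6, 1, 10, 4, 11, 13, 15, 9]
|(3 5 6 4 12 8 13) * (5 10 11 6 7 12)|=|(3 10 11 6 4 5 7 12 8 13)|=10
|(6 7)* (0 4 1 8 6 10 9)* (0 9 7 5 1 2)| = 12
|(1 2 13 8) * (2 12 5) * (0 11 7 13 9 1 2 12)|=|(0 11 7 13 8 2 9 1)(5 12)|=8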